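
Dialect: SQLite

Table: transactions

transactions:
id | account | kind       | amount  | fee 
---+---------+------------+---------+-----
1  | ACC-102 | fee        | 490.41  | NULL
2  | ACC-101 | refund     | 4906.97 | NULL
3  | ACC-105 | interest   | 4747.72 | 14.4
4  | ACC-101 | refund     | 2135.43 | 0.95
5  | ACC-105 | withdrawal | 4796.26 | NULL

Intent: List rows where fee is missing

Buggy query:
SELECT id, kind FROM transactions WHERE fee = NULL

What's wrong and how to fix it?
Bug: Comparing to NULL with '=' never matches; NULL = NULL is unknown, not true

Fix: Use IS NULL to test for NULL

Corrected query:
SELECT id, kind FROM transactions WHERE fee IS NULL

Result:
id | kind      
---+-----------
1  | fee       
2  | refund    
5  | withdrawal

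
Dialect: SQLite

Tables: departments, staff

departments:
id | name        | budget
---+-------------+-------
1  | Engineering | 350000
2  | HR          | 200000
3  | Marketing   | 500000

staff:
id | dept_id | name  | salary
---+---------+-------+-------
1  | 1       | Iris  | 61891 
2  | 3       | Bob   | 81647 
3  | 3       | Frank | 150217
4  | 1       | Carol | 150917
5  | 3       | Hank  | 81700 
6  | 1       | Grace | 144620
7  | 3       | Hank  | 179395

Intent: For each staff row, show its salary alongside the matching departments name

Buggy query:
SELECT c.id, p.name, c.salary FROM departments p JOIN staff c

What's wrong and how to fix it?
Bug: JOIN with no ON clause produces a cartesian product; every staff row pairs with every departments row

Fix: Specify the join condition linking the foreign key to the parent id

Corrected query:
SELECT c.id, p.name, c.salary FROM departments p JOIN staff c ON c.dept_id = p.id

Result:
id | name        | salary
---+-------------+-------
1  | Engineering | 61891 
2  | Marketing   | 81647 
3  | Marketing   | 150217
4  | Engineering | 150917
5  | Marketing   | 81700 
6  | Engineering | 144620
7  | Marketing   | 179395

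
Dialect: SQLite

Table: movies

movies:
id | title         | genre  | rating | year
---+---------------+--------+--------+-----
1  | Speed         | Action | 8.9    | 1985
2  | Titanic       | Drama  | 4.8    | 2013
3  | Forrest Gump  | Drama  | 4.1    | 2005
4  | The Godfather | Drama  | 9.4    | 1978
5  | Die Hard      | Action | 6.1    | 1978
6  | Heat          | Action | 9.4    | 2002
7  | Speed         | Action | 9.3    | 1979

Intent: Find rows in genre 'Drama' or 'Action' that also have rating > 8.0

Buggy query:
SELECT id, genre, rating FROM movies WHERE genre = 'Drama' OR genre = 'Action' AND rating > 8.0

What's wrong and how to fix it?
Bug: AND binds tighter than OR, so this parses as genre = 'Drama' OR (genre = 'Action' AND rating > 8.0)

Fix: Group the OR with parentheses (or use IN), then AND the threshold

Corrected query:
SELECT id, genre, rating FROM movies WHERE (genre = 'Drama' OR genre = 'Action') AND rating > 8.0

Result:
id | genre  | rating
---+--------+-------
1  | Action | 8.9   
4  | Drama  | 9.4   
6  | Action | 9.4   
7  | Action | 9.3   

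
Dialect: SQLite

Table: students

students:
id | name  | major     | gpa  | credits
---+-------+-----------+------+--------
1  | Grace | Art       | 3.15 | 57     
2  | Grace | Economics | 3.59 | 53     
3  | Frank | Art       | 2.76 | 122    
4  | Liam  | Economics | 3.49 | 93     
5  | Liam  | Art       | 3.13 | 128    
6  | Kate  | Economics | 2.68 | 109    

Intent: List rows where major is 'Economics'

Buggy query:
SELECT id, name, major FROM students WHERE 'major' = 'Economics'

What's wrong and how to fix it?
Bug: Single quotes denote string literals in SQL; the column name is being compared as a constant string

Fix: Remove the quotes around the column name (or use double quotes for an identifier)

Corrected query:
SELECT id, name, major FROM students WHERE major = 'Economics'

Result:
id | name  | major    
---+-------+----------
2  | Grace | Economics
4  | Liam  | Economics
6  | Kate  | Economics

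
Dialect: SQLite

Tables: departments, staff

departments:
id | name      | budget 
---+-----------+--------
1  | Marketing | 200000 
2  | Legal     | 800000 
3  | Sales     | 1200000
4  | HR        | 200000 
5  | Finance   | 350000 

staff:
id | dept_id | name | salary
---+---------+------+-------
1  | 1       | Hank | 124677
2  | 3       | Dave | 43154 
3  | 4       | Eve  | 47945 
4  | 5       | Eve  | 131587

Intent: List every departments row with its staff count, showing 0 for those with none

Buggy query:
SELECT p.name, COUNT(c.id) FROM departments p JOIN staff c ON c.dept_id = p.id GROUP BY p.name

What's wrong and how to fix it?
Bug: INNER JOIN drops departments rows that have no matching staff rows

Fix: Use LEFT JOIN so parents without children still appear (COUNT(c.id) gives 0)

Corrected query:
SELECT p.name, COUNT(c.id) FROM departments p LEFT JOIN staff c ON c.dept_id = p.id GROUP BY p.name

Result:
name      | COUNT(c.id)
----------+------------
Finance   | 1          
HR        | 1          
Legal     | 0          
Marketing | 1          
Sales     | 1          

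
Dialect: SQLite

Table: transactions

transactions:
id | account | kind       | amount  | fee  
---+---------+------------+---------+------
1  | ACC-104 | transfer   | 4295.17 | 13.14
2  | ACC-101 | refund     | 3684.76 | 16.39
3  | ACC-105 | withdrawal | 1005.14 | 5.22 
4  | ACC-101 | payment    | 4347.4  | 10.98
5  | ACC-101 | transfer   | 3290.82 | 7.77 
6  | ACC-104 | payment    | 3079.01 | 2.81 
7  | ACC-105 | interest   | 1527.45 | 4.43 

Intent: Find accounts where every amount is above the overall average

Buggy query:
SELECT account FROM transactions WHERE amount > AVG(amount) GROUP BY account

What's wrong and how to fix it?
Bug: WHERE evaluates per row before aggregation, so AVG() is unavailable

Fix: Use a subquery for AVG and a HAVING MIN(...) filter so the condition holds for every row in the group

Corrected query:
SELECT account FROM transactions GROUP BY account HAVING MIN(amount) > (SELECT AVG(amount) FROM transactions)

Result:
account
-------
ACC-101
ACC-104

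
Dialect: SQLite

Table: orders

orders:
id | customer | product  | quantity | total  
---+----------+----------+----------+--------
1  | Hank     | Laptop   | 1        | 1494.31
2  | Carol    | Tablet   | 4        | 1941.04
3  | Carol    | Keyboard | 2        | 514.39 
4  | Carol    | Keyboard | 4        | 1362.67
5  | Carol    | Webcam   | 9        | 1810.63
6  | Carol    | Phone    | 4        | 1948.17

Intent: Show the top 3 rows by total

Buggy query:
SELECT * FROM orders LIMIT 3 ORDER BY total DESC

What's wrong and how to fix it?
Bug: ORDER BY cannot follow LIMIT; LIMIT is the final clause

Fix: Sort with ORDER BY, then apply LIMIT

Corrected query:
SELECT * FROM orders ORDER BY total DESC LIMIT 3

Result:
id | customer | product | quantity | total  
---+----------+---------+----------+--------
6  | Carol    | Phone   | 4        | 1948.17
2  | Carol    | Tablet  | 4        | 1941.04
5  | Carol    | Webcam  | 9        | 1810.63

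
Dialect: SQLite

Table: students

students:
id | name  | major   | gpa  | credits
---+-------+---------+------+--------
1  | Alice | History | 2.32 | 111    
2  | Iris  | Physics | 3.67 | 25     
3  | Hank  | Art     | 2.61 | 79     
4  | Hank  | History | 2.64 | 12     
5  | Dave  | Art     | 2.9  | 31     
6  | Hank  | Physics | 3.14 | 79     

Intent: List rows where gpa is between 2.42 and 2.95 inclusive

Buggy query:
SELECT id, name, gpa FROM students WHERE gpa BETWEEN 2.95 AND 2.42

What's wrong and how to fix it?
Bug: The bounds are reversed; BETWEEN a AND b requires a <= b to match anything

Fix: Swap the bounds so the smaller value comes first

Corrected query:
SELECT id, name, gpa FROM students WHERE gpa BETWEEN 2.42 AND 2.95

Result:
id | name | gpa 
---+------+-----
3  | Hank | 2.61
4  | Hank | 2.64
5  | Dave | 2.9 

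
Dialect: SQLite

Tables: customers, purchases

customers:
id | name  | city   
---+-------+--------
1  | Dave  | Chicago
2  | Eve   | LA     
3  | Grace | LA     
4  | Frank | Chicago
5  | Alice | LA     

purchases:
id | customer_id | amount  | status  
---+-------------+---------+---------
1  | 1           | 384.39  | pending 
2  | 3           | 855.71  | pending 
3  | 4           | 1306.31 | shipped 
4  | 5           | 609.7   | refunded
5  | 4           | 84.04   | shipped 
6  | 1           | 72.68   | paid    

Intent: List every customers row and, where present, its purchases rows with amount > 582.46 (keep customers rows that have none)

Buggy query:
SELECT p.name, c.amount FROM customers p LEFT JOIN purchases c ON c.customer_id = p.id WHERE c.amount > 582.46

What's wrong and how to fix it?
Bug: A WHERE condition on the right-hand table after LEFT JOIN drops unmatched parents

Fix: Put 'c.amount > 582.46' in the JOIN's ON clause instead of WHERE

Corrected query:
SELECT p.name, c.amount FROM customers p LEFT JOIN purchases c ON c.customer_id = p.id AND c.amount > 582.46

Result:
name  | amount 
------+--------
Dave  | NULL   
Eve   | NULL   
Grace | 855.71 
Frank | 1306.31
Alice | 609.7  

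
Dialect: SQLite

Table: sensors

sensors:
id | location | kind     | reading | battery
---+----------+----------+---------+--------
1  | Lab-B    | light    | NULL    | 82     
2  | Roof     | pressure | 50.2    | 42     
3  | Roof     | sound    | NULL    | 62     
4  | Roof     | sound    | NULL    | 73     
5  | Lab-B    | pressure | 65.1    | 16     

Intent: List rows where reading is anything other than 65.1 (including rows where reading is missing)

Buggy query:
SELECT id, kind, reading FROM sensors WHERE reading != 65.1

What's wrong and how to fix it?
Bug: 'reading != 65.1' is unknown when reading is NULL, so NULL rows are silently excluded

Fix: Add an explicit OR reading IS NULL to include the missing-value rows

Corrected query:
SELECT id, kind, reading FROM sensors WHERE reading != 65.1 OR reading IS NULL

Result:
id | kind     | reading
---+----------+--------
1  | light    | NULL   
2  | pressure | 50.2   
3  | sound    | NULL   
4  | sound    | NULL   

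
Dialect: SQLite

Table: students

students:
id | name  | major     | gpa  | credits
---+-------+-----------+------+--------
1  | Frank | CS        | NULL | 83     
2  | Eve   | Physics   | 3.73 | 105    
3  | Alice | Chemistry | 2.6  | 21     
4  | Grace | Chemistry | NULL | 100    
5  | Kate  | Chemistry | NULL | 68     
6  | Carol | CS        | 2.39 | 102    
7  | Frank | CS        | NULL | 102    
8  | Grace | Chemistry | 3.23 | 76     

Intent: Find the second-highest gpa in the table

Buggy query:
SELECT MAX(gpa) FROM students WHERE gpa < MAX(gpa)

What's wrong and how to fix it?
Bug: The inner MAX is an aggregate inside WHERE, which is not allowed

Fix: Put the inner MAX in a scalar subquery

Corrected query:
SELECT MAX(gpa) FROM students WHERE gpa < (SELECT MAX(gpa) FROM students)

Result:
MAX(gpa)
--------
3.23    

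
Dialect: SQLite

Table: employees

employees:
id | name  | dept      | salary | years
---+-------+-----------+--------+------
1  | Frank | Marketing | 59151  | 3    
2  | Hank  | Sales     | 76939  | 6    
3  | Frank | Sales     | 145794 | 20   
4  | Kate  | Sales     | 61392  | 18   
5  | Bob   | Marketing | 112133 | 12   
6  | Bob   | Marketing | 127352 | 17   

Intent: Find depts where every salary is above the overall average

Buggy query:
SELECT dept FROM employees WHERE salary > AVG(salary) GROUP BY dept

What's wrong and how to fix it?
Bug: WHERE evaluates per row before aggregation, so AVG() is unavailable

Fix: Use a subquery for AVG and a HAVING MIN(...) filter so the condition holds for every row in the group

Corrected query:
SELECT dept FROM employees GROUP BY dept HAVING MIN(salary) > (SELECT AVG(salary) FROM employees)

Result:
(no rows)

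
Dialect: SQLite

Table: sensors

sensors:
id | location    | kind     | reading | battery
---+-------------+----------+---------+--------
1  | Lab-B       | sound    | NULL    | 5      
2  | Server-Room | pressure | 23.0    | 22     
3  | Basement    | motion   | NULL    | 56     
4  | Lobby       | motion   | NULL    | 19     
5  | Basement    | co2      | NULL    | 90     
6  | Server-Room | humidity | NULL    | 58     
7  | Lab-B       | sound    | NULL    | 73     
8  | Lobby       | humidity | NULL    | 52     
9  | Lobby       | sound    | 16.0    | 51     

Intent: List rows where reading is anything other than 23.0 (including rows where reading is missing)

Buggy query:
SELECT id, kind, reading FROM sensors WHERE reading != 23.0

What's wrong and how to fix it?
Bug: 'reading != 23.0' is unknown when reading is NULL, so NULL rows are silently excluded

Fix: Handle NULL separately with IS NULL alongside the inequality

Corrected query:
SELECT id, kind, reading FROM sensors WHERE reading != 23.0 OR reading IS NULL

Result:
id | kind     | reading
---+----------+--------
1  | sound    | NULL   
3  | motion   | NULL   
4  | motion   | NULL   
5  | co2      | NULL   
6  | humidity | NULL   
7  | sound    | NULL   
8  | humidity | NULL   
9  | sound    | 16     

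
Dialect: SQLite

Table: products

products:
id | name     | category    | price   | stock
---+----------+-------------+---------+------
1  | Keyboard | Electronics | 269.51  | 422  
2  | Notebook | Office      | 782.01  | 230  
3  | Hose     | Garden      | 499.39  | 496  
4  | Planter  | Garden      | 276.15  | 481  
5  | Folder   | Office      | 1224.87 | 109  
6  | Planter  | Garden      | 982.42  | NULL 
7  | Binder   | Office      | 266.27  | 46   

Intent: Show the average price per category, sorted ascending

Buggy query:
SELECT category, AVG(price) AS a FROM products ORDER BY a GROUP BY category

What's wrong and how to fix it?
Bug: ORDER BY appears before GROUP BY; SQL clause order requires GROUP BY first

Fix: Reorder: SELECT … FROM … GROUP BY … ORDER BY …

Corrected query:
SELECT category, AVG(price) AS a FROM products GROUP BY category ORDER BY a

Result:
category    | a         
------------+-----------
Electronics | 269.51    
Garden      | 585.986667
Office      | 757.716667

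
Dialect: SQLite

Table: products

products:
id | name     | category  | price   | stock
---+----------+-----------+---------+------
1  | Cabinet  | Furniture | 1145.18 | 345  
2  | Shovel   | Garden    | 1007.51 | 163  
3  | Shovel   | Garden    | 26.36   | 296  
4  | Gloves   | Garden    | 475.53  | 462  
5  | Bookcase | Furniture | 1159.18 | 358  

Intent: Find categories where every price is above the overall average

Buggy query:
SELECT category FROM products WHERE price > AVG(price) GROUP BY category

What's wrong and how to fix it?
Bug: AVG() is an aggregate; it can't sit directly in WHERE

Fix: Compute the overall average in a scalar subquery and compare each group's MIN against it in HAVING

Corrected query:
SELECT category FROM products GROUP BY category HAVING MIN(price) > (SELECT AVG(price) FROM products)

Result:
category 
---------
Furniture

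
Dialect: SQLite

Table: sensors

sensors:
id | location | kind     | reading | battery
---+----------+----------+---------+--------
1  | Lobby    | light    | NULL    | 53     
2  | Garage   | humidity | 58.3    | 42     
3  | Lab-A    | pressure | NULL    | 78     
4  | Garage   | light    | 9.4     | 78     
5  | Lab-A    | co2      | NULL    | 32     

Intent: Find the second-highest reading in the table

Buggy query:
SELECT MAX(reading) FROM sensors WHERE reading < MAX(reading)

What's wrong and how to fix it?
Bug: MAX(reading) on the right of the comparison is an aggregate-in-WHERE error

Fix: Put the inner MAX in a scalar subquery

Corrected query:
SELECT MAX(reading) FROM sensors WHERE reading < (SELECT MAX(reading) FROM sensors)

Result:
MAX(reading)
------------
9.4         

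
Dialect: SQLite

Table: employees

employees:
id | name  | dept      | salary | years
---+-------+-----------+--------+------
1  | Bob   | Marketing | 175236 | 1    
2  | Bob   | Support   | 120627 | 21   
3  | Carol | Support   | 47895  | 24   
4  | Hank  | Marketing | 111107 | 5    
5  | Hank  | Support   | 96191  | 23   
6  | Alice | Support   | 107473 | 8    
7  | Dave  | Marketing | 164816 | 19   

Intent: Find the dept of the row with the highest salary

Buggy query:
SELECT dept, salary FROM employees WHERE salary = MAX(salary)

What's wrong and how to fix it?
Bug: WHERE is evaluated per row; an aggregate over the whole table isn't defined there

Fix: Wrap MAX in a scalar subquery so WHERE compares against a single value

Corrected query:
SELECT dept, salary FROM employees WHERE salary = (SELECT MAX(salary) FROM employees)

Result:
dept      | salary
----------+-------
Marketing | 175236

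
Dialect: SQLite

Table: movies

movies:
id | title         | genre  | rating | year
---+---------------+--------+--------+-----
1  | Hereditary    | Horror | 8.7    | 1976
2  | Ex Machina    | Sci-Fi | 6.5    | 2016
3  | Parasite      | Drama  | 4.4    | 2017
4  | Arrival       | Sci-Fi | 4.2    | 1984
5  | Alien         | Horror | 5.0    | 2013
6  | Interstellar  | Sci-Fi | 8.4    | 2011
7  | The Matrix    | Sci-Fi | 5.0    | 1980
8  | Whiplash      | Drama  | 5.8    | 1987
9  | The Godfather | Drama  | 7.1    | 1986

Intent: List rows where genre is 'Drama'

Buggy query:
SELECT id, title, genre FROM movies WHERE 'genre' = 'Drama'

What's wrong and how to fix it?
Bug: 'genre' in single quotes is a string literal, not the column; the comparison is literal-vs-literal and never true

Fix: Remove the quotes around the column name (or use double quotes for an identifier)

Corrected query:
SELECT id, title, genre FROM movies WHERE genre = 'Drama'

Result:
id | title         | genre
---+---------------+------
3  | Parasite      | Drama
8  | Whiplash      | Drama
9  | The Godfather | Drama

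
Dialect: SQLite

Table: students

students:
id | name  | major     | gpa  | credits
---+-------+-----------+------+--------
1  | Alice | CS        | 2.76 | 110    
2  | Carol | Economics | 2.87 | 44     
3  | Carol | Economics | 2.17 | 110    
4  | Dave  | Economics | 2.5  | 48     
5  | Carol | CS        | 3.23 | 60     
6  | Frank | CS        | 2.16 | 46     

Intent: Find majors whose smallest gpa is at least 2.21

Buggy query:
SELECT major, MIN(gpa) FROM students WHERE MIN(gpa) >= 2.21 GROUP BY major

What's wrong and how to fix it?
Bug: Aggregates like MIN are computed per group after WHERE runs

Fix: Replace WHERE with HAVING after the GROUP BY

Corrected query:
SELECT major, MIN(gpa) FROM students GROUP BY major HAVING MIN(gpa) >= 2.21

Result:
(no rows)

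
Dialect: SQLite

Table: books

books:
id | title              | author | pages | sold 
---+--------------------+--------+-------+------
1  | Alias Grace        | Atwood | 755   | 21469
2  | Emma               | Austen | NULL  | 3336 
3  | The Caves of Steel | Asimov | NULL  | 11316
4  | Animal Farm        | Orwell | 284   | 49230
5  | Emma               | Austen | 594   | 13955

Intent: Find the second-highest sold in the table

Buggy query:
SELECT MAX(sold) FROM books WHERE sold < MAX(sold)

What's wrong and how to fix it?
Bug: The inner MAX is an aggregate inside WHERE, which is not allowed

Fix: Compute the overall MAX in a subquery, then take MAX of rows below it

Corrected query:
SELECT MAX(sold) FROM books WHERE sold < (SELECT MAX(sold) FROM books)

Result:
MAX(sold)
---------
21469    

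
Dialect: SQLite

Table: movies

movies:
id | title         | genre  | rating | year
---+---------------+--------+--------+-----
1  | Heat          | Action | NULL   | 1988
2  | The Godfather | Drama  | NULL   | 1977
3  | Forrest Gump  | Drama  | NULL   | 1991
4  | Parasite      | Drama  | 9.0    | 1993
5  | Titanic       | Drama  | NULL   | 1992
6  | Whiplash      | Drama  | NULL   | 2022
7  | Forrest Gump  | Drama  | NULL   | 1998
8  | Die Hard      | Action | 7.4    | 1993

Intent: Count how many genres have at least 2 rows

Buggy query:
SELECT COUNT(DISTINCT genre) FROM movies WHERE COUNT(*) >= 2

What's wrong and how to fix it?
Bug: COUNT(*) cannot appear in WHERE; the per-group count doesn't exist yet

Fix: Use a subquery that GROUPs and filters with HAVING, then count its rows

Corrected query:
SELECT COUNT(*) FROM (SELECT genre FROM movies GROUP BY genre HAVING COUNT(*) >= 2)

Result:
COUNT(*)
--------
2       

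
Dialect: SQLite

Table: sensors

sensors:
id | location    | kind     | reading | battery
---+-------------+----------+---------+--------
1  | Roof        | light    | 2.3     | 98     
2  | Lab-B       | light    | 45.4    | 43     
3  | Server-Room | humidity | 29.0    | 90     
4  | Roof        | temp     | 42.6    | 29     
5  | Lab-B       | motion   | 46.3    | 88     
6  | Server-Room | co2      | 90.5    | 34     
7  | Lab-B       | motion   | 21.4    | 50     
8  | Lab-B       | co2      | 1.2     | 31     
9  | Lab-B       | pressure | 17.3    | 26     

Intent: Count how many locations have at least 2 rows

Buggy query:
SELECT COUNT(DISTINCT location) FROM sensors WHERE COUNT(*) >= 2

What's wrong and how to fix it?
Bug: WHERE filters individual rows, not groups, so a group-level COUNT is invalid there

Fix: Use a subquery that GROUPs and filters with HAVING, then count its rows

Corrected query:
SELECT COUNT(*) FROM (SELECT location FROM sensors GROUP BY location HAVING COUNT(*) >= 2)

Result:
COUNT(*)
--------
3       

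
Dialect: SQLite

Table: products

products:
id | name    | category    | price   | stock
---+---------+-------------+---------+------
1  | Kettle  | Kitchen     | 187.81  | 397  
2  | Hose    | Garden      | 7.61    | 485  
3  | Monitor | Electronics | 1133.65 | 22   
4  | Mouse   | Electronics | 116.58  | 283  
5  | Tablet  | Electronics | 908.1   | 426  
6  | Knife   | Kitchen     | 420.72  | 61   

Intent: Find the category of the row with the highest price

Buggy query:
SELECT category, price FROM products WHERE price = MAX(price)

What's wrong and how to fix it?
Bug: MAX(price) is an aggregate and cannot be used directly in WHERE

Fix: Wrap MAX in a scalar subquery so WHERE compares against a single value

Corrected query:
SELECT category, price FROM products WHERE price = (SELECT MAX(price) FROM products)

Result:
category    | price  
------------+--------
Electronics | 1133.65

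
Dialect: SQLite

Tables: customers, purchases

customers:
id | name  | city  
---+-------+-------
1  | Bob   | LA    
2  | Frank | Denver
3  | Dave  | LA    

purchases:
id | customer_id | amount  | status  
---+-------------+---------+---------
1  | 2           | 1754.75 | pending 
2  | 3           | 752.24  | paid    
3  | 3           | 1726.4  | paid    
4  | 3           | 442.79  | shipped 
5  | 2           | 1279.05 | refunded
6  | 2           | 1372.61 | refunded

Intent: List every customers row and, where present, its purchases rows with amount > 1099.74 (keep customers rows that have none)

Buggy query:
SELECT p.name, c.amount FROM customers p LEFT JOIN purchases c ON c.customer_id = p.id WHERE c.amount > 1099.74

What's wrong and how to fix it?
Bug: A WHERE condition on the right-hand table after LEFT JOIN drops unmatched parents

Fix: Put 'c.amount > 1099.74' in the JOIN's ON clause instead of WHERE

Corrected query:
SELECT p.name, c.amount FROM customers p LEFT JOIN purchases c ON c.customer_id = p.id AND c.amount > 1099.74

Result:
name  | amount 
------+--------
Bob   | NULL   
Frank | 1279.05
Frank | 1372.61
Frank | 1754.75
Dave  | 1726.4 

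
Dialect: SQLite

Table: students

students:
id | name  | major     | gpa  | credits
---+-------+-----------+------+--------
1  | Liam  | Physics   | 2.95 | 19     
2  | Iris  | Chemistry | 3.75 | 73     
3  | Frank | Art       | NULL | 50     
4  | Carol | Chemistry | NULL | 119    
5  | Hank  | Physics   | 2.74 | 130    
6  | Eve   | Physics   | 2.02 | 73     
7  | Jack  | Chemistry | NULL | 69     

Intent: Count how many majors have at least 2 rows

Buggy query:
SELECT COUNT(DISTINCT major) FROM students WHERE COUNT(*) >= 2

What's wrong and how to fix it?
Bug: COUNT(*) cannot appear in WHERE; the per-group count doesn't exist yet

Fix: Group first with HAVING COUNT(*) >= 2, then COUNT the resulting groups

Corrected query:
SELECT COUNT(*) FROM (SELECT major FROM students GROUP BY major HAVING COUNT(*) >= 2)

Result:
COUNT(*)
--------
2       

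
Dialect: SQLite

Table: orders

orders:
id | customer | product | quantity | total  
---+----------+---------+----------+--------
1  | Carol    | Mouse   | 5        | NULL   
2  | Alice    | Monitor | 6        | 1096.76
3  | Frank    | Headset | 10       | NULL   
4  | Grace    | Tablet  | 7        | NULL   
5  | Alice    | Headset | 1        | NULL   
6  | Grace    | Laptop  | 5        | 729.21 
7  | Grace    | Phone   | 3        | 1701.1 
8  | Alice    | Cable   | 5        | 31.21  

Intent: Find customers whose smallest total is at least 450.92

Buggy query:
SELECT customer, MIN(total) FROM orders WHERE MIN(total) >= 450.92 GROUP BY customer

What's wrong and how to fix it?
Bug: MIN() in WHERE is a misuse of aggregate

Fix: Use HAVING for the per-group MIN condition

Corrected query:
SELECT customer, MIN(total) FROM orders GROUP BY customer HAVING MIN(total) >= 450.92

Result:
customer | MIN(total)
---------+-----------
Grace    | 729.21    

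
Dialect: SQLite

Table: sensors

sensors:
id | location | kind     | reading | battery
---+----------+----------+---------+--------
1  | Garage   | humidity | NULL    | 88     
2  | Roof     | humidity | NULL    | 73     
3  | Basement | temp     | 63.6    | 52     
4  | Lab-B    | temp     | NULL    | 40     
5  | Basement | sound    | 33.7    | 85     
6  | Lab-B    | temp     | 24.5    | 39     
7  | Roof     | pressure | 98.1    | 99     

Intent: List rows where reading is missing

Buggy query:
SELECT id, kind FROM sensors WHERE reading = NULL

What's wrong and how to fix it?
Bug: '= NULL' is always unknown in SQL three-valued logic, so no rows match

Fix: Replace '= NULL' with 'IS NULL'

Corrected query:
SELECT id, kind FROM sensors WHERE reading IS NULL

Result:
id | kind    
---+---------
1  | humidity
2  | humidity
4  | temp    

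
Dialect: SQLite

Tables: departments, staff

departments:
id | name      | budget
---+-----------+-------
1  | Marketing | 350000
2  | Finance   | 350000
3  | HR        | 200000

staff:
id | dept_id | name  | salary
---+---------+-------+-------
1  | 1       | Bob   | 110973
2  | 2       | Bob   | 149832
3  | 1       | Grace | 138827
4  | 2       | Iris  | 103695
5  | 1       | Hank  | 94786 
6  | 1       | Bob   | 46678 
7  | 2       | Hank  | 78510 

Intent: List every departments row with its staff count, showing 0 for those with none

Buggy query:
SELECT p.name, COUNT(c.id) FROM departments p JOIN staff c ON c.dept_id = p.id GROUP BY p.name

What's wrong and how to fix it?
Bug: An inner join excludes parents with zero children

Fix: Use LEFT JOIN so parents without children still appear (COUNT(c.id) gives 0)

Corrected query:
SELECT p.name, COUNT(c.id) FROM departments p LEFT JOIN staff c ON c.dept_id = p.id GROUP BY p.name

Result:
name      | COUNT(c.id)
----------+------------
Finance   | 3          
HR        | 0          
Marketing | 4          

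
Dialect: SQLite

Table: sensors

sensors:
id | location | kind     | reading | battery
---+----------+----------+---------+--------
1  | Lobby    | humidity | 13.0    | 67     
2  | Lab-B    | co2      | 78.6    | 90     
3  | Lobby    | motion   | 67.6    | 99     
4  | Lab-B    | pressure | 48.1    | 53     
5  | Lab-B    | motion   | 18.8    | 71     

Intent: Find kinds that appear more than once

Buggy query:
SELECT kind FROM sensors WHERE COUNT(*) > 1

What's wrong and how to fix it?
Bug: WHERE can't reference COUNT(*); aggregates are computed after WHERE

Fix: Group first, then use HAVING for the count condition

Corrected query:
SELECT kind FROM sensors GROUP BY kind HAVING COUNT(*) > 1

Result:
kind  
------
motion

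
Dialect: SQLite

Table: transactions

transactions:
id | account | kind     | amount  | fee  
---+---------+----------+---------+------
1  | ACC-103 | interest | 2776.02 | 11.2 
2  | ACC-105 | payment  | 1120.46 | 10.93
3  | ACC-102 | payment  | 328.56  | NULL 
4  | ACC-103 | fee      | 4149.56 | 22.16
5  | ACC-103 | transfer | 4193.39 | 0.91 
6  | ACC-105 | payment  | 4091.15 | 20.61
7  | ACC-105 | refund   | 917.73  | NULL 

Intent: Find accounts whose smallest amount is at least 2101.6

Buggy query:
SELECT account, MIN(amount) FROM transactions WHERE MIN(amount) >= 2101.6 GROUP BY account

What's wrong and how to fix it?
Bug: MIN() in WHERE is a misuse of aggregate

Fix: Replace WHERE with HAVING after the GROUP BY

Corrected query:
SELECT account, MIN(amount) FROM transactions GROUP BY account HAVING MIN(amount) >= 2101.6

Result:
account | MIN(amount)
--------+------------
ACC-103 | 2776.02    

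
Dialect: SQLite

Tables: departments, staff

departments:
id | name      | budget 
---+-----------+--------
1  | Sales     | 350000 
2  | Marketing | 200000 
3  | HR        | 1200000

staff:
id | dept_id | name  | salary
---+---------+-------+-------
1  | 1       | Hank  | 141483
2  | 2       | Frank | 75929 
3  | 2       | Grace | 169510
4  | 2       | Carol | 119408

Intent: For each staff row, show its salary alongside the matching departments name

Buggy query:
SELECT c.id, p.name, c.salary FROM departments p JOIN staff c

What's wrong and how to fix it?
Bug: JOIN with no ON clause produces a cartesian product; every staff row pairs with every departments row

Fix: Specify the join condition linking the foreign key to the parent id

Corrected query:
SELECT c.id, p.name, c.salary FROM departments p JOIN staff c ON c.dept_id = p.id

Result:
id | name      | salary
---+-----------+-------
1  | Sales     | 141483
2  | Marketing | 75929 
3  | Marketing | 169510
4  | Marketing | 119408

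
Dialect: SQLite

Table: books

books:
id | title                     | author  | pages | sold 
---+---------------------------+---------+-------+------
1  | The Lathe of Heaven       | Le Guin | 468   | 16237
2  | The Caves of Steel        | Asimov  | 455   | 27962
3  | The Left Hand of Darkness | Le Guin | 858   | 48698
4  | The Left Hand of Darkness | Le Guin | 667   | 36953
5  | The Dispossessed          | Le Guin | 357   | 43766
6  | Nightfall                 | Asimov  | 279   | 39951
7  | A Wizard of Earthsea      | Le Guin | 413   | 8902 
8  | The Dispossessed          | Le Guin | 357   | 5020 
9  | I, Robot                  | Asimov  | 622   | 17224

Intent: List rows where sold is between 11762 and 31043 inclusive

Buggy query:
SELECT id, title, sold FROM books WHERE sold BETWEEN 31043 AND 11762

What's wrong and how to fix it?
Bug: The bounds are reversed; BETWEEN a AND b requires a <= b to match anything

Fix: Write BETWEEN 11762 AND 31043

Corrected query:
SELECT id, title, sold FROM books WHERE sold BETWEEN 11762 AND 31043

Result:
id | title               | sold 
---+---------------------+------
1  | The Lathe of Heaven | 16237
2  | The Caves of Steel  | 27962
9  | I, Robot            | 17224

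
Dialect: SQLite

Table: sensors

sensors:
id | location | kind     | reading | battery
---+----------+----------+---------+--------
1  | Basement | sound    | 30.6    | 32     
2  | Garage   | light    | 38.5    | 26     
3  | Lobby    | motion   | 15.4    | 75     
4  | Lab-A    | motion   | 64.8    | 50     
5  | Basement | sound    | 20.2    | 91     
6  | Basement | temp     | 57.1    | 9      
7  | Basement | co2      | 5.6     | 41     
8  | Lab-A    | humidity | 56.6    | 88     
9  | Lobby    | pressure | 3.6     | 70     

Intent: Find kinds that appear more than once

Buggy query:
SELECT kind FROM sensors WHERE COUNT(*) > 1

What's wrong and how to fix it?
Bug: COUNT(*) is an aggregate and cannot be used in WHERE

Fix: Group first, then use HAVING for the count condition

Corrected query:
SELECT kind FROM sensors GROUP BY kind HAVING COUNT(*) > 1

Result:
kind  
------
motion
sound 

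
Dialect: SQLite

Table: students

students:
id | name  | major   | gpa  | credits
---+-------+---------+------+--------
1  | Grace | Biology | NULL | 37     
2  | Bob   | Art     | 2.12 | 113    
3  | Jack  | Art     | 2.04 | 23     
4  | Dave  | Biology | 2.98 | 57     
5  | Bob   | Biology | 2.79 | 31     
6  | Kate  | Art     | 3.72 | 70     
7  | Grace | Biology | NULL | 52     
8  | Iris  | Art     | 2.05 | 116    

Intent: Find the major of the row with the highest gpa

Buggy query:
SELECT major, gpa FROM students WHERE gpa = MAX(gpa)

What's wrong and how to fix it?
Bug: MAX(gpa) is an aggregate and cannot be used directly in WHERE

Fix: Use a subquery: WHERE gpa = (SELECT MAX(gpa) FROM students)

Corrected query:
SELECT major, gpa FROM students WHERE gpa = (SELECT MAX(gpa) FROM students)

Result:
major | gpa 
------+-----
Art   | 3.72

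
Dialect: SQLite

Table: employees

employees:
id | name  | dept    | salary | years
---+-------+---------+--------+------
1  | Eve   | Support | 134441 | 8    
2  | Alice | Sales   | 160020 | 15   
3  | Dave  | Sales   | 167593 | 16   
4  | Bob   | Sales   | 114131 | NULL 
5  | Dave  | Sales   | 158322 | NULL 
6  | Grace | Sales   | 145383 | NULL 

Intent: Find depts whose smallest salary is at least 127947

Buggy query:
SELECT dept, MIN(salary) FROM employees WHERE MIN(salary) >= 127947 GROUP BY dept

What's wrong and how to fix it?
Bug: Aggregates like MIN are computed per group after WHERE runs

Fix: Use HAVING for the per-group MIN condition

Corrected query:
SELECT dept, MIN(salary) FROM employees GROUP BY dept HAVING MIN(salary) >= 127947

Result:
dept    | MIN(salary)
--------+------------
Support | 134441     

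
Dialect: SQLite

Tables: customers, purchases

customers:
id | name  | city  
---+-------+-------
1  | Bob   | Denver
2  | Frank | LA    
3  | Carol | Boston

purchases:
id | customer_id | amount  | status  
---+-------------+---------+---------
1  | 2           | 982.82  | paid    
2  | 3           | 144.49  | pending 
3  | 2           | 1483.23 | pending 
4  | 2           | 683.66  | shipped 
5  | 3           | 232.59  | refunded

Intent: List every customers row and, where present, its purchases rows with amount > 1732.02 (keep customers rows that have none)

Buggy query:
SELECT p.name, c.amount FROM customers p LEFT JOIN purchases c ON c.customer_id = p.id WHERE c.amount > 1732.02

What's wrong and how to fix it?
Bug: Filtering c.amount in WHERE discards the NULL rows produced by LEFT JOIN, turning it into an inner join

Fix: Put 'c.amount > 1732.02' in the JOIN's ON clause instead of WHERE

Corrected query:
SELECT p.name, c.amount FROM customers p LEFT JOIN purchases c ON c.customer_id = p.id AND c.amount > 1732.02

Result:
name  | amount
------+-------
Bob   | NULL  
Frank | NULL  
Carol | NULL  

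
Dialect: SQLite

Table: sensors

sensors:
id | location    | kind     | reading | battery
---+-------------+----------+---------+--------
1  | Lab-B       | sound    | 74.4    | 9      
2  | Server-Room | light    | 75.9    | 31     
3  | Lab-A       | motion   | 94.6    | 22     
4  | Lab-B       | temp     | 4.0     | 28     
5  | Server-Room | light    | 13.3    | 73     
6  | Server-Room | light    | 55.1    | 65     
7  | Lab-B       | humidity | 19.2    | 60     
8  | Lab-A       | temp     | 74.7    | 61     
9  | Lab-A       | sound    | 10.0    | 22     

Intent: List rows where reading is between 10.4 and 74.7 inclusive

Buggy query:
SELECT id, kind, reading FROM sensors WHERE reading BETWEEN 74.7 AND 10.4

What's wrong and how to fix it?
Bug: BETWEEN expects the lower bound first; with 74.7 AND 10.4 the range is empty

Fix: Swap the bounds so the smaller value comes first

Corrected query:
SELECT id, kind, reading FROM sensors WHERE reading BETWEEN 10.4 AND 74.7

Result:
id | kind     | reading
---+----------+--------
1  | sound    | 74.4   
5  | light    | 13.3   
6  | light    | 55.1   
7  | humidity | 19.2   
8  | temp     | 74.7   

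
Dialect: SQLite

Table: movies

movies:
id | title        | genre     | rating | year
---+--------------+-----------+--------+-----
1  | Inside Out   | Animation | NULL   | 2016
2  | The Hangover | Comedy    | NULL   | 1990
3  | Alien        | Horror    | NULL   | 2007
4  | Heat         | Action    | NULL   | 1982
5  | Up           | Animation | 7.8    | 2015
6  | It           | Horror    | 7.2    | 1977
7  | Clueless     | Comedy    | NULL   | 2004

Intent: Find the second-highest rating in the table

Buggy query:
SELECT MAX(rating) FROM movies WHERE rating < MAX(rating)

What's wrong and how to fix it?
Bug: The inner MAX is an aggregate inside WHERE, which is not allowed

Fix: Put the inner MAX in a scalar subquery

Corrected query:
SELECT MAX(rating) FROM movies WHERE rating < (SELECT MAX(rating) FROM movies)

Result:
MAX(rating)
-----------
7.2        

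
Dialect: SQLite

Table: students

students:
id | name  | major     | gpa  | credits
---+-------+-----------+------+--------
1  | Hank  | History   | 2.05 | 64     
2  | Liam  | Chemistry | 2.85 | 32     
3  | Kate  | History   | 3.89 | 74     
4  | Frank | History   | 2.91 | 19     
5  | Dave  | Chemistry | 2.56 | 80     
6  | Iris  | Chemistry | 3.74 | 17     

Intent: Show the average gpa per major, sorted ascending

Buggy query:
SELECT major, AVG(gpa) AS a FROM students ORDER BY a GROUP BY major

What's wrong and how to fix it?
Bug: GROUP BY must precede ORDER BY

Fix: Move ORDER BY to the end, after GROUP BY

Corrected query:
SELECT major, AVG(gpa) AS a FROM students GROUP BY major ORDER BY a

Result:
major     | a   
----------+-----
History   | 2.95
Chemistry | 3.05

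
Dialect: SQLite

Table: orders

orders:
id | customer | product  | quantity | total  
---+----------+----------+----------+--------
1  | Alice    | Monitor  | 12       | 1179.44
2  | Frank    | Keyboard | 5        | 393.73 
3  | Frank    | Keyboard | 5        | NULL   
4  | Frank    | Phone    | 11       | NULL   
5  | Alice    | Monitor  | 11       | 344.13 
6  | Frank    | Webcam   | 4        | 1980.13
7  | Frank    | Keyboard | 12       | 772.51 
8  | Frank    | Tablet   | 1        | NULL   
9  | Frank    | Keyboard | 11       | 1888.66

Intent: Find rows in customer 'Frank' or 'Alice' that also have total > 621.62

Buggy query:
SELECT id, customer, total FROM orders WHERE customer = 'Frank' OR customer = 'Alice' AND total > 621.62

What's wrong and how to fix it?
Bug: Without parentheses, AND is evaluated before OR, so the total filter only applies to the 'Alice' branch

Fix: Add parentheses around the OR so the AND applies to both alternatives

Corrected query:
SELECT id, customer, total FROM orders WHERE (customer = 'Frank' OR customer = 'Alice') AND total > 621.62

Result:
id | customer | total  
---+----------+--------
1  | Alice    | 1179.44
6  | Frank    | 1980.13
7  | Frank    | 772.51 
9  | Frank    | 1888.66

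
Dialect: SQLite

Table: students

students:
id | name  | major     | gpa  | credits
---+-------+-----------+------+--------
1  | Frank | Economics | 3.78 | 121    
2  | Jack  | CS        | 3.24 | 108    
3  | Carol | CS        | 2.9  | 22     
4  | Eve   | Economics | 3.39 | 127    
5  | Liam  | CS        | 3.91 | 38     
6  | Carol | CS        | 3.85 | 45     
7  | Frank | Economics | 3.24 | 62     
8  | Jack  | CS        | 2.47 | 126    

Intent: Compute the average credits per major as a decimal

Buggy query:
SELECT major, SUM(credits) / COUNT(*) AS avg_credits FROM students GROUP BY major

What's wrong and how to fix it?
Bug: Both operands are integers, so '/' performs integer division and truncates

Fix: Multiply by 1.0 (or CAST to REAL) to force floating-point division

Corrected query:
SELECT major, SUM(credits) * 1.0 / COUNT(*) AS avg_credits FROM students GROUP BY major

Result:
major     | avg_credits
----------+------------
CS        | 67.8       
Economics | 103.333333 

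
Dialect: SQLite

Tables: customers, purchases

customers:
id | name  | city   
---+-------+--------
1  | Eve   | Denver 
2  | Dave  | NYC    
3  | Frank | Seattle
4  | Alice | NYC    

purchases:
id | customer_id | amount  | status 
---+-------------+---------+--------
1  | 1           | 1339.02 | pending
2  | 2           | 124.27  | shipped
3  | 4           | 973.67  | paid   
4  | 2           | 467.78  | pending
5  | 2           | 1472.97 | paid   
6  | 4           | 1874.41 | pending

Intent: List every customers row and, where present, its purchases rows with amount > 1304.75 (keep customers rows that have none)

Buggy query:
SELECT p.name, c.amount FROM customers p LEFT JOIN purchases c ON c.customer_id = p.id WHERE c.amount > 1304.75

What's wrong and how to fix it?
Bug: Filtering c.amount in WHERE discards the NULL rows produced by LEFT JOIN, turning it into an inner join

Fix: Move the right-table condition into the ON clause so unmatched parents are kept

Corrected query:
SELECT p.name, c.amount FROM customers p LEFT JOIN purchases c ON c.customer_id = p.id AND c.amount > 1304.75

Result:
name  | amount 
------+--------
Eve   | 1339.02
Dave  | 1472.97
Frank | NULL   
Alice | 1874.41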